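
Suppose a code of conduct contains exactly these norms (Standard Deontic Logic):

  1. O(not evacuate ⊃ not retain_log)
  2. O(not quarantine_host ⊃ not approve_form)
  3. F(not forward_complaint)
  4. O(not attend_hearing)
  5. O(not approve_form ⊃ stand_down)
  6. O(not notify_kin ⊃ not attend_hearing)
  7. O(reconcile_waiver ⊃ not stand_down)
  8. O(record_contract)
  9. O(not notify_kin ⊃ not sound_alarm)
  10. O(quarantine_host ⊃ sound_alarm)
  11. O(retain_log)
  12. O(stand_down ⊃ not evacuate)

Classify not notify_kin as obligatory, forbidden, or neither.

Premise 11 states O(retain_log) outright.
Premise 1, O(not evacuate ⊃ not retain_log), contraposes to O(retain_log ⊃ evacuate); with O(retain_log) we get O(evacuate).
Premise 12 is O(stand_down ⊃ not evacuate); contrapositively O(evacuate ⊃ not stand_down). Since O(evacuate) holds, K gives O(not stand_down).
The contrapositive of premise 5 (O(not approve_form ⊃ stand_down)) is O(not stand_down ⊃ approve_form), and O(not stand_down) is already established, so O(approve_form).
Premise 2 is O(not quarantine_host ⊃ not approve_form); contrapositively O(approve_form ⊃ quarantine_host). Since O(approve_form) holds, K gives O(quarantine_host).
Applying K to premise 10 (O(quarantine_host ⊃ sound_alarm)) and O(quarantine_host) yields O(sound_alarm).
The contrapositive of premise 9 (O(not notify_kin ⊃ not sound_alarm)) is O(sound_alarm ⊃ notify_kin), and O(sound_alarm) is already established, so O(notify_kin).
Premises 3, 4, 6, 7, 8 do not contribute to this derivation.
Thus O(notify_kin), which is F(not notify_kin): not notify_kin is forbidden.

Forbidden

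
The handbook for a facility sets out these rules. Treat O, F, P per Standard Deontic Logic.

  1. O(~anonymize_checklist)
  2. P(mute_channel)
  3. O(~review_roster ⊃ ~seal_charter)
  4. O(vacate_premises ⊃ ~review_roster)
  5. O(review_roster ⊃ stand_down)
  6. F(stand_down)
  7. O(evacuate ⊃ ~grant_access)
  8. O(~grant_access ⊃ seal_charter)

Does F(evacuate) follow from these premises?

Yes

F(stand_down) at premise 6 means O(~stand_down).
The contrapositive of premise 5 (O(review_roster ⊃ stand_down)) is O(~stand_down ⊃ ~review_roster), and O(~stand_down) is already established, so O(~review_roster).
Premise 3 is O(~review_roster ⊃ ~seal_charter); since O(~review_roster), deontic closure gives O(~seal_charter).
Premise 8 is O(~grant_access ⊃ seal_charter); contrapositively O(~seal_charter ⊃ grant_access). Since O(~seal_charter) holds, K gives O(grant_access).
The contrapositive of premise 7 (O(evacuate ⊃ ~grant_access)) is O(grant_access ⊃ ~evacuate), and O(grant_access) is already established, so O(~evacuate).
Premises 1, 2, 4 do not contribute to this derivation.
So O(~evacuate) holds, i.e. F(evacuate). The claim follows.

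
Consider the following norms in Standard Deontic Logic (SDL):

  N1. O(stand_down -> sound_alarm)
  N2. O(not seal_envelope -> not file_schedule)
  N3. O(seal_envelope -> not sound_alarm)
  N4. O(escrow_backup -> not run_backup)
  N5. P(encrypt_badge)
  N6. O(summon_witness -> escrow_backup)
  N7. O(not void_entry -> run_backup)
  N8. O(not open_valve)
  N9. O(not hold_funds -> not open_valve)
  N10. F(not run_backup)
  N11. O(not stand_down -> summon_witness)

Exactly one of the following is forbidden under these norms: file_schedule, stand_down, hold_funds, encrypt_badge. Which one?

file_schedule

Premise 10, F(not run_backup), is equivalent to O(run_backup).
Premise 4, O(escrow_backup -> not run_backup), contraposes to O(run_backup -> not escrow_backup); with O(run_backup) we get O(not escrow_backup).
Premise 6, O(summon_witness -> escrow_backup), contraposes to O(not escrow_backup -> not summon_witness); with O(not escrow_backup) we get O(not summon_witness).
Premise 11 is O(not stand_down -> summon_witness); contrapositively O(not summon_witness -> stand_down). Since O(not summon_witness) holds, K gives O(stand_down).
Applying K to premise 1 (O(stand_down -> sound_alarm)) and O(stand_down) yields O(sound_alarm).
Premise 3, O(seal_envelope -> not sound_alarm), contraposes to O(sound_alarm -> not seal_envelope); with O(sound_alarm) we get O(not seal_envelope).
From O(not seal_envelope) and premise 2, O(not seal_envelope -> not file_schedule), we obtain O(not file_schedule).
So O(not file_schedule) holds, i.e. file_schedule is forbidden. None of the other listed options is forbidden under the premises.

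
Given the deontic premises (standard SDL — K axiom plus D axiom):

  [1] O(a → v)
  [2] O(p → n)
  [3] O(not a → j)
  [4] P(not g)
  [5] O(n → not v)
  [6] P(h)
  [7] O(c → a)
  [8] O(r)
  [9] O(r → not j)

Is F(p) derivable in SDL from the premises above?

Yes

Premise 8 gives O(r).
From O(r) and premise 9, O(r → not j), we obtain O(not j).
The contrapositive of premise 3 (O(not a → j)) is O(not j → a), and O(not j) is already established, so O(a).
Premise 1 is O(a → v); since O(a), deontic closure gives O(v).
The contrapositive of premise 5 (O(n → not v)) is O(v → not n), and O(v) is already established, so O(not n).
Premise 2 is O(p → n); contrapositively O(not n → not p). Since O(not n) holds, K gives O(not p).
Premises 4, 6, 7 do not contribute to this derivation.
So O(not p) holds, i.e. F(p). The claim follows.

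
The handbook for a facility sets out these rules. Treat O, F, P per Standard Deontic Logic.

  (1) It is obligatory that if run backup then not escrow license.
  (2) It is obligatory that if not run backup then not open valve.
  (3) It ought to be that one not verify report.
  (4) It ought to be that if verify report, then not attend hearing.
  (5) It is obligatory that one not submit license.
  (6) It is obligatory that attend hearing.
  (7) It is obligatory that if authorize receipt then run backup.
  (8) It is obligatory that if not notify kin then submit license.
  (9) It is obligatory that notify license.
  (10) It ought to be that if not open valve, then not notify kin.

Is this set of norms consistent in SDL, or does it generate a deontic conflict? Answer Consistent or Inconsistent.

Premise 4 is O(verify_report → ¬attend_hearing), but O(verify_report) is not derivable from the premises, so it does not yield O(¬attend_hearing).
So O(¬attend_hearing) is not derivable, and the apparent clash with O(attend_hearing) does not arise.
A world satisfying every obligation exists (e.g. attend_hearing=true, authorize_receipt=false, escrow_license=false, notify_kin=true, notify_license=true, open_valve=true, run_backup=true, submit_license=false, verify_report=false); no atom is both obligatory and forbidden, so the set is consistent.

Consistent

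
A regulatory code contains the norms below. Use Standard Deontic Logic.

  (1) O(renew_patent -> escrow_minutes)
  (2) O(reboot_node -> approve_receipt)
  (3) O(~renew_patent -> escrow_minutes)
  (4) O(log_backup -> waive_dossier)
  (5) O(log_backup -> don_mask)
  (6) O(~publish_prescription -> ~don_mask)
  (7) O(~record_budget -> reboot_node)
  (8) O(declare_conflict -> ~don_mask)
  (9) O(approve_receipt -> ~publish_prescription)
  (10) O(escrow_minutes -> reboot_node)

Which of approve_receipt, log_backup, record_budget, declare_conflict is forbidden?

log_backup

Premises 3 and 1 are O(~renew_patent -> escrow_minutes) and O(renew_patent -> escrow_minutes); every ideal world satisfies ~renew_patent or renew_patent, so in either case escrow_minutes holds — hence O(escrow_minutes).
From O(escrow_minutes) and premise 10, O(escrow_minutes -> reboot_node), we obtain O(reboot_node).
With premise 2, O(reboot_node -> approve_receipt), the K-axiom yields O(approve_receipt).
Premise 9 is O(approve_receipt -> ~publish_prescription); since O(approve_receipt), deontic closure gives O(~publish_prescription).
Applying K to premise 6 (O(~publish_prescription -> ~don_mask)) and O(~publish_prescription) yields O(~don_mask).
Premise 5, O(log_backup -> don_mask), contraposes to O(~don_mask -> ~log_backup); with O(~don_mask) we get O(~log_backup).
So O(~log_backup) holds, i.e. log_backup is forbidden. None of the other listed options is forbidden under the premises.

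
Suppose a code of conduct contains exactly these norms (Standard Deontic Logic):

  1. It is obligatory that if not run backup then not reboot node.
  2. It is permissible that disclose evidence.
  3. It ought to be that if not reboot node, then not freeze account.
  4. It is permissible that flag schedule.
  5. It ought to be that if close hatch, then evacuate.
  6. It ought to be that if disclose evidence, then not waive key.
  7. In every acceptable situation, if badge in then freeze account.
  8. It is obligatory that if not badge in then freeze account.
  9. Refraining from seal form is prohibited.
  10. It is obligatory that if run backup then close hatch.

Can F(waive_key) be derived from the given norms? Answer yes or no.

Premise 6 is O(disclose_evidence → ¬waive_key), but O(disclose_evidence) is not derivable from the premises (the permission P(disclose_evidence) asserts only ¬O(¬disclose_evidence), not O(disclose_evidence)), so it does not yield O(¬waive_key).
No other premise forces O(¬waive_key). An ideal world satisfying every premise can still have waive_key true, so F(waive_key) is not derivable.

No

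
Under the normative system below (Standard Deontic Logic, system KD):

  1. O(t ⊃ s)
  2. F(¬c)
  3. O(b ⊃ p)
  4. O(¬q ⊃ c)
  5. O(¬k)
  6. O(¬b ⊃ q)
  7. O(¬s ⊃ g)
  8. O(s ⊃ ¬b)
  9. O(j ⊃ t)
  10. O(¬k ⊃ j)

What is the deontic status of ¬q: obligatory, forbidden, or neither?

Forbidden

From premise 5 we have O(¬k).
Premise 10 is O(¬k ⊃ j); since O(¬k), deontic closure gives O(j).
Premise 9 is O(j ⊃ t); since O(j), deontic closure gives O(t).
Premise 1 is O(t ⊃ s); since O(t), deontic closure gives O(s).
Premise 8 is O(s ⊃ ¬b); since O(s), deontic closure gives O(¬b).
From O(¬b) and premise 6, O(¬b ⊃ q), we obtain O(q).
Premises 2, 3, 4, 7 do not contribute to this derivation.
Thus O(q), which is F(¬q): ¬q is forbidden.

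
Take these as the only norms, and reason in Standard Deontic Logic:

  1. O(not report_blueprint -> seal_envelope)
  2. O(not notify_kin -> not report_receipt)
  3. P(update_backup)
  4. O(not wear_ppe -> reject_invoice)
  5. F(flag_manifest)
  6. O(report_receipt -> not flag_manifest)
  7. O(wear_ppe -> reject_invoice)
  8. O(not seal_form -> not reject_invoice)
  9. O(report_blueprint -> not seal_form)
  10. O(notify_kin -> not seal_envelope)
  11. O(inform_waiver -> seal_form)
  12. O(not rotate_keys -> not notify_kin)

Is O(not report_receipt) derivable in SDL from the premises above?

Premises 4 and 7 cover both cases: O(not wear_ppe -> reject_invoice) and O(wear_ppe -> reject_invoice). Since not wear_ppe ∨ wear_ppe is a tautology, O(reject_invoice) follows.
Premise 8 is O(not seal_form -> not reject_invoice); contrapositively O(reject_invoice -> seal_form). Since O(reject_invoice) holds, K gives O(seal_form).
Premise 9, O(report_blueprint -> not seal_form), contraposes to O(seal_form -> not report_blueprint); with O(seal_form) we get O(not report_blueprint).
From O(not report_blueprint) and premise 1, O(not report_blueprint -> seal_envelope), we obtain O(seal_envelope).
Premise 10, O(notify_kin -> not seal_envelope), contraposes to O(seal_envelope -> not notify_kin); with O(seal_envelope) we get O(not notify_kin).
Premise 2 is O(not notify_kin -> not report_receipt); since O(not notify_kin), deontic closure gives O(not report_receipt).
Premises 3, 5, 6, 11, 12 do not contribute to this derivation.
So O(not report_receipt) follows.

Yes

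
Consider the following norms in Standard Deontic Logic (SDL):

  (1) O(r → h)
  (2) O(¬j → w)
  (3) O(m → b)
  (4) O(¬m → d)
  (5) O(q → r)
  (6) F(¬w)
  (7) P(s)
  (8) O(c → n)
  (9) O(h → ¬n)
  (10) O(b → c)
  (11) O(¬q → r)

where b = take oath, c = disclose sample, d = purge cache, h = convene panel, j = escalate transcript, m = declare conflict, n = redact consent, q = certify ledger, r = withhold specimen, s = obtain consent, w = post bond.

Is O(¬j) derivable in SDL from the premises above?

No

Premise 2 is O(¬j → w); even if O(w) held, inferring O(¬j) would be affirming the consequent — invalid.
No other premise forces O(¬j). An ideal world satisfying every premise can still have ¬j false, so O(¬j) is not derivable.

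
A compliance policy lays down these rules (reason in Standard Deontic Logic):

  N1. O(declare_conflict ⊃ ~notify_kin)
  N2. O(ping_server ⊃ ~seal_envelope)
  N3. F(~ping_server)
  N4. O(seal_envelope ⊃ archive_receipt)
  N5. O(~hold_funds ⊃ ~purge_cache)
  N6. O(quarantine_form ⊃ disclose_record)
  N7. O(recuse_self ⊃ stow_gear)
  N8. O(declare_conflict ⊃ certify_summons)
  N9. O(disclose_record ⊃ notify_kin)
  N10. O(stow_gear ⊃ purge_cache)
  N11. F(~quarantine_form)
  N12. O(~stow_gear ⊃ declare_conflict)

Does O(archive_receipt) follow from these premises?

No

Premise 4 is O(seal_envelope ⊃ archive_receipt), but O(seal_envelope) is not derivable from the premises, so it does not yield O(archive_receipt).
No other premise forces O(archive_receipt). An ideal world satisfying every premise can still have archive_receipt false, so O(archive_receipt) is not derivable.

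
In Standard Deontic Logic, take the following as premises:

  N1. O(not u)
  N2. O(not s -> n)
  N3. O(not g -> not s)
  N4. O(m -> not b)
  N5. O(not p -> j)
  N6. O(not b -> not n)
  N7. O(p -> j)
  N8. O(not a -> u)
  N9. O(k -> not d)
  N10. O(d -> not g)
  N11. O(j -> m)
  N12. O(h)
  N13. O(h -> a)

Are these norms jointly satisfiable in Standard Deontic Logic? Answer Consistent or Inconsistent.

Premise 8 is O(not a -> u), but O(not a) is not derivable from the premises, so it does not yield O(u).
So O(u) is not derivable, and the apparent clash with O(not u) does not arise.
A world satisfying every obligation exists (e.g. a=true, b=false, d=false, g=true, h=true, j=true, k=false, m=true, n=false, p=false, s=true, u=false); no atom is both obligatory and forbidden, so the set is consistent.

Consistent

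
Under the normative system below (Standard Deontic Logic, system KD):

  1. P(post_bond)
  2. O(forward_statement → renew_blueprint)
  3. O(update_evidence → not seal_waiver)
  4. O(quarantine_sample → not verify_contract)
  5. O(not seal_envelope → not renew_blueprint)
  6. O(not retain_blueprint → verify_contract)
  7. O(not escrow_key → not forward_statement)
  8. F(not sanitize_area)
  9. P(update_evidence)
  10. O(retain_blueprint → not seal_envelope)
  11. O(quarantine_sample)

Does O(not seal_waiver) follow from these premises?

No

Premise 3 is O(update_evidence → not seal_waiver), but O(update_evidence) is not derivable from the premises (the permission P(update_evidence) asserts only not O(not update_evidence), not O(update_evidence)), so it does not yield O(not seal_waiver).
No other premise forces O(not seal_waiver). An ideal world satisfying every premise can still have not seal_waiver false, so O(not seal_waiver) is not derivable.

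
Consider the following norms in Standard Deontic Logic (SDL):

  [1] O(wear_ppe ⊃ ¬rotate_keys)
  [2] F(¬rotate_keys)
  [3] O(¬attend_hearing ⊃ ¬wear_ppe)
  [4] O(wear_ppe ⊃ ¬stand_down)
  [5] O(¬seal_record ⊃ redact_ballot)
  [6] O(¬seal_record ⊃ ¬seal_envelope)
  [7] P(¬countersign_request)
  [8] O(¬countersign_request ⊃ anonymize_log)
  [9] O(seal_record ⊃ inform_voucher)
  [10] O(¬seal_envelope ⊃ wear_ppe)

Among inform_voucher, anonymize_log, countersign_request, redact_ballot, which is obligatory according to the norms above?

F(¬rotate_keys) at premise 2 means O(rotate_keys).
Premise 1 is O(wear_ppe ⊃ ¬rotate_keys); contrapositively O(rotate_keys ⊃ ¬wear_ppe). Since O(rotate_keys) holds, K gives O(¬wear_ppe).
The contrapositive of premise 10 (O(¬seal_envelope ⊃ wear_ppe)) is O(¬wear_ppe ⊃ seal_envelope), and O(¬wear_ppe) is already established, so O(seal_envelope).
Premise 6, O(¬seal_record ⊃ ¬seal_envelope), contraposes to O(seal_envelope ⊃ seal_record); with O(seal_envelope) we get O(seal_record).
Premise 9 is O(seal_record ⊃ inform_voucher); since O(seal_record), deontic closure gives O(inform_voucher).
So O(inform_voucher) holds — inform_voucher is obligatory. None of the other listed options is made obligatory by any chain of premises.

inform_voucher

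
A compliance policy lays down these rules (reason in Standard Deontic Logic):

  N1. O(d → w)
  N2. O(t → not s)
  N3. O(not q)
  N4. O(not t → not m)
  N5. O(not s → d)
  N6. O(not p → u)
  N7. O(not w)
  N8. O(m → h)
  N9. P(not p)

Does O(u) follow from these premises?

No

Premise 6 is O(not p → u), but O(not p) is not derivable from the premises (the permission P(not p) asserts only not O(p), not O(not p)), so it does not yield O(u).
No other premise forces O(u). An ideal world satisfying every premise can still have u false, so O(u) is not derivable.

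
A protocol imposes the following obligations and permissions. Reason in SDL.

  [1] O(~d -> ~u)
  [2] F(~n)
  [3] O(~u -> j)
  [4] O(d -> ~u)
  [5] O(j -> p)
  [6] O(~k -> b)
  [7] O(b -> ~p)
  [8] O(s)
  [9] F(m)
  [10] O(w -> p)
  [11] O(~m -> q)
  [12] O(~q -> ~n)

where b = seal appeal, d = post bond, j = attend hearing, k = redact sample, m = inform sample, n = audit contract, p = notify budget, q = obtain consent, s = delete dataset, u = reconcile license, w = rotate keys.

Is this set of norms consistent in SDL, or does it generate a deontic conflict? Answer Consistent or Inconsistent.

Premise 12 is O(~q -> ~n), but O(~q) is not derivable from the premises, so it does not yield O(~n).
So O(~n) is not derivable, and the apparent clash with O(n) does not arise.
A world satisfying every obligation exists (e.g. b=false, d=false, j=true, k=true, m=false, n=true, p=true, q=true, s=true, u=false, w=false); no atom is both obligatory and forbidden, so the set is consistent.

Consistent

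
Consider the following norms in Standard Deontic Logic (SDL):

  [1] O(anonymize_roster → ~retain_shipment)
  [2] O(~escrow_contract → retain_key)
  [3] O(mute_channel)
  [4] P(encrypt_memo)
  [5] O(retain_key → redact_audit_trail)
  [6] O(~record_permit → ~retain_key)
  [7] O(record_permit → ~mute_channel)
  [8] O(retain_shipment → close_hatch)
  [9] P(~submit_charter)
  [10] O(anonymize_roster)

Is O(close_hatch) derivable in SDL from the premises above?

Premise 8 is O(retain_shipment → close_hatch), but O(retain_shipment) is not derivable from the premises, so it does not yield O(close_hatch).
No other premise forces O(close_hatch). An ideal world satisfying every premise can still have close_hatch false, so O(close_hatch) is not derivable.

No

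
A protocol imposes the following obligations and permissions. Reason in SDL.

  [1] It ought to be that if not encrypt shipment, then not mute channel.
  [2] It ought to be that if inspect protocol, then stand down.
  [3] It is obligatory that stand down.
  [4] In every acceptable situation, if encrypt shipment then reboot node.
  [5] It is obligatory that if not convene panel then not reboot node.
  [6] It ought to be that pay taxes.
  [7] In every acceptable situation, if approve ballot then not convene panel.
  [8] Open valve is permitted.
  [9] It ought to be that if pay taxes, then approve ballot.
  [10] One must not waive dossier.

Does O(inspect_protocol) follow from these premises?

No

Premise 2 is O(inspect_protocol → stand_down); even if O(stand_down) held, inferring O(inspect_protocol) would be affirming the consequent — invalid.
No other premise forces O(inspect_protocol). An ideal world satisfying every premise can still have inspect_protocol false, so O(inspect_protocol) is not derivable.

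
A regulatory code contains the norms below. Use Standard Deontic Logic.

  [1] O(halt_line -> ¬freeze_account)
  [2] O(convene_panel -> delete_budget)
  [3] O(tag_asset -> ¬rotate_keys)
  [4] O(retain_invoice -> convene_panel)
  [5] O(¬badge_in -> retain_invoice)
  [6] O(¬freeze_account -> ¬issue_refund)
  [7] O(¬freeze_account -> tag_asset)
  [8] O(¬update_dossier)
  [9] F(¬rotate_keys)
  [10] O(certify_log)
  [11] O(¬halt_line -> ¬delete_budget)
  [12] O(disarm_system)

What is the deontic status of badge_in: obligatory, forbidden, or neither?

Premise 9, F(¬rotate_keys), is equivalent to O(rotate_keys).
The contrapositive of premise 3 (O(tag_asset -> ¬rotate_keys)) is O(rotate_keys -> ¬tag_asset), and O(rotate_keys) is already established, so O(¬tag_asset).
The contrapositive of premise 7 (O(¬freeze_account -> tag_asset)) is O(¬tag_asset -> freeze_account), and O(¬tag_asset) is already established, so O(freeze_account).
The contrapositive of premise 1 (O(halt_line -> ¬freeze_account)) is O(freeze_account -> ¬halt_line), and O(freeze_account) is already established, so O(¬halt_line).
With premise 11, O(¬halt_line -> ¬delete_budget), the K-axiom yields O(¬delete_budget).
Premise 2, O(convene_panel -> delete_budget), contraposes to O(¬delete_budget -> ¬convene_panel); with O(¬delete_budget) we get O(¬convene_panel).
Premise 4, O(retain_invoice -> convene_panel), contraposes to O(¬convene_panel -> ¬retain_invoice); with O(¬convene_panel) we get O(¬retain_invoice).
The contrapositive of premise 5 (O(¬badge_in -> retain_invoice)) is O(¬retain_invoice -> badge_in), and O(¬retain_invoice) is already established, so O(badge_in).
Premises 6, 8, 10, 12 do not contribute to this derivation.
Hence badge_in is obligatory.

Obligatory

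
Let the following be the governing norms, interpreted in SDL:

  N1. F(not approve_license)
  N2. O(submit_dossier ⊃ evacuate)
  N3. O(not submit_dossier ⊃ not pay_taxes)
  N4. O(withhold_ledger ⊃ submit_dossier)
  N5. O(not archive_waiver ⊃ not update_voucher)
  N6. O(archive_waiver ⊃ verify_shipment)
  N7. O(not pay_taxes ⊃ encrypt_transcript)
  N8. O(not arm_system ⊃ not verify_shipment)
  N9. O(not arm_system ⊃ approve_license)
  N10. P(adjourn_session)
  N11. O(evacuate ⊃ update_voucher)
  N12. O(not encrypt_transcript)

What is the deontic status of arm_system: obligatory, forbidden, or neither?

Obligatory

Premise 12 states O(not encrypt_transcript) outright.
Premise 7 is O(not pay_taxes ⊃ encrypt_transcript); contrapositively O(not encrypt_transcript ⊃ pay_taxes). Since O(not encrypt_transcript) holds, K gives O(pay_taxes).
The contrapositive of premise 3 (O(not submit_dossier ⊃ not pay_taxes)) is O(pay_taxes ⊃ submit_dossier), and O(pay_taxes) is already established, so O(submit_dossier).
Premise 2 is O(submit_dossier ⊃ evacuate); since O(submit_dossier), deontic closure gives O(evacuate).
With premise 11, O(evacuate ⊃ update_voucher), the K-axiom yields O(update_voucher).
Premise 5 is O(not archive_waiver ⊃ not update_voucher); contrapositively O(update_voucher ⊃ archive_waiver). Since O(update_voucher) holds, K gives O(archive_waiver).
Premise 6 is O(archive_waiver ⊃ verify_shipment); since O(archive_waiver), deontic closure gives O(verify_shipment).
Premise 8 is O(not arm_system ⊃ not verify_shipment); contrapositively O(verify_shipment ⊃ arm_system). Since O(verify_shipment) holds, K gives O(arm_system).
Premises 1, 4, 9, 10 do not contribute to this derivation.
Hence arm_system is obligatory.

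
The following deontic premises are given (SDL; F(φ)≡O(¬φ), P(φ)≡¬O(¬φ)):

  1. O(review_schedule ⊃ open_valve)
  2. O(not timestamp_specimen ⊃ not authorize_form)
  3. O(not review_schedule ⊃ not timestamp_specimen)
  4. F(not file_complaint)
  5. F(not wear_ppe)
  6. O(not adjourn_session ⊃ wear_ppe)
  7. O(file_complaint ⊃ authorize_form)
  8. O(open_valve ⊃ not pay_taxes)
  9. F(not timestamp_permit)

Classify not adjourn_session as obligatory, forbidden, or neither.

Premise 6 is O(not adjourn_session ⊃ wear_ppe); even if O(wear_ppe) held, inferring O(not adjourn_session) would be affirming the consequent — invalid.
No premise or chain of K-axiom applications forces O(not adjourn_session), and none forces O(adjourn_session). So not adjourn_session is neither obligatory nor forbidden under these norms.

Neither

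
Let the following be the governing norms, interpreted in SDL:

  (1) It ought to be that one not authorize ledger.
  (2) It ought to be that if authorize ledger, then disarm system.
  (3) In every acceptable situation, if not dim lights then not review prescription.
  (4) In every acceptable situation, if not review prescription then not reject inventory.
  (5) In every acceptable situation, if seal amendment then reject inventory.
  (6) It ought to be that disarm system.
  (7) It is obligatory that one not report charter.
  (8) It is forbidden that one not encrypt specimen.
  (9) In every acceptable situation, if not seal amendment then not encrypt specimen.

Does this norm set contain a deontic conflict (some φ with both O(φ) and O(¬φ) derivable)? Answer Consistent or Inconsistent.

Consistent

Premise 2 is O(authorize_ledger → disarm_system); even if O(disarm_system) held, inferring O(authorize_ledger) would be affirming the consequent — invalid.
So O(authorize_ledger) is not derivable, and the apparent clash with O(¬authorize_ledger) does not arise.
A world satisfying every obligation exists (e.g. authorize_ledger=false, dim_lights=true, disarm_system=true, encrypt_specimen=true, reject_inventory=true, report_charter=false, review_prescription=true, seal_amendment=true); no atom is both obligatory and forbidden, so the set is consistent.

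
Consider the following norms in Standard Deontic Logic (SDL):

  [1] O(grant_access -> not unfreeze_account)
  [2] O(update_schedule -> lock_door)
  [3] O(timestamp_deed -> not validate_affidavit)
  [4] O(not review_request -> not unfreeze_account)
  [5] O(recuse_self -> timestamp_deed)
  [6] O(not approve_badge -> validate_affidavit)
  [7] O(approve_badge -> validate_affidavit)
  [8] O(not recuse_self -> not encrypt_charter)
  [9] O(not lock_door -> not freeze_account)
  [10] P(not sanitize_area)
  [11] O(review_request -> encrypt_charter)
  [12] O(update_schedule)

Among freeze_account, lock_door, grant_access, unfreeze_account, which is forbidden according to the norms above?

By case analysis on not approve_badge: premise 6 gives O(not approve_badge -> validate_affidavit) and premise 7 gives O(approve_badge -> validate_affidavit), so O(validate_affidavit) either way.
The contrapositive of premise 3 (O(timestamp_deed -> not validate_affidavit)) is O(validate_affidavit -> not timestamp_deed), and O(validate_affidavit) is already established, so O(not timestamp_deed).
Premise 5 is O(recuse_self -> timestamp_deed); contrapositively O(not timestamp_deed -> not recuse_self). Since O(not timestamp_deed) holds, K gives O(not recuse_self).
From O(not recuse_self) and premise 8, O(not recuse_self -> not encrypt_charter), we obtain O(not encrypt_charter).
Premise 11, O(review_request -> encrypt_charter), contraposes to O(not encrypt_charter -> not review_request); with O(not encrypt_charter) we get O(not review_request).
From O(not review_request) and premise 4, O(not review_request -> not unfreeze_account), we obtain O(not unfreeze_account).
So O(not unfreeze_account) holds, i.e. unfreeze_account is forbidden. None of the other listed options is forbidden under the premises.

unfreeze_account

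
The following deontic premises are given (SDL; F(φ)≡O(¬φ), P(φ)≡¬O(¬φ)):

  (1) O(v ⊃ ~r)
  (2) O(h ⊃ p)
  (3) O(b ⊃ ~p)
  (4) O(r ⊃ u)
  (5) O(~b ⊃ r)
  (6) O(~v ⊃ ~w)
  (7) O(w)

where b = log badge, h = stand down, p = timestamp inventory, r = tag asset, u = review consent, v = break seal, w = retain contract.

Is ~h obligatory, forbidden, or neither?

Obligatory

Premise 7 gives O(w).
The contrapositive of premise 6 (O(~v ⊃ ~w)) is O(w ⊃ v), and O(w) is already established, so O(v).
Applying K to premise 1 (O(v ⊃ ~r)) and O(v) yields O(~r).
Premise 5 is O(~b ⊃ r); contrapositively O(~r ⊃ b). Since O(~r) holds, K gives O(b).
From O(b) and premise 3, O(b ⊃ ~p), we obtain O(~p).
Premise 2 is O(h ⊃ p); contrapositively O(~p ⊃ ~h). Since O(~p) holds, K gives O(~h).
Premise 4 does not contribute to this derivation.
Hence ~h is obligatory.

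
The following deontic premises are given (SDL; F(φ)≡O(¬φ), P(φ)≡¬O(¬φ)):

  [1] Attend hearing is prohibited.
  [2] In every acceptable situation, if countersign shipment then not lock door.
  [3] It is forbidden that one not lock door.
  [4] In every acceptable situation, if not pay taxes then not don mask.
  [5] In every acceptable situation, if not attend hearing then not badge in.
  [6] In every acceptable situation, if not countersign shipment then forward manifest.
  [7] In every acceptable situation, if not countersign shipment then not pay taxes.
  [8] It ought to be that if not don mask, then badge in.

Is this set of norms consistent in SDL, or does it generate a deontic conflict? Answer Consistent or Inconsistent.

Inconsistent

Premise 1, F(attend_hearing), is equivalent to O(¬attend_hearing).
Premise 5 is O(¬attend_hearing → ¬badge_in); since O(¬attend_hearing), deontic closure gives O(¬badge_in).
Premise 8 is O(¬don_mask → badge_in); contrapositively O(¬badge_in → don_mask). Since O(¬badge_in) holds, K gives O(don_mask).
Premise 4, O(¬pay_taxes → ¬don_mask), contraposes to O(don_mask → pay_taxes); with O(don_mask) we get O(pay_taxes).
The contrapositive of premise 7 (O(¬countersign_shipment → ¬pay_taxes)) is O(pay_taxes → countersign_shipment), and O(pay_taxes) is already established, so O(countersign_shipment).
With premise 2, O(countersign_shipment → ¬lock_door), the K-axiom yields O(¬lock_door).
Yet premise 3 is F(¬lock_door), i.e. O(lock_door).
We now have both O(¬lock_door) and O(lock_door) — lock_door is simultaneously obligatory and forbidden, violating the D-axiom.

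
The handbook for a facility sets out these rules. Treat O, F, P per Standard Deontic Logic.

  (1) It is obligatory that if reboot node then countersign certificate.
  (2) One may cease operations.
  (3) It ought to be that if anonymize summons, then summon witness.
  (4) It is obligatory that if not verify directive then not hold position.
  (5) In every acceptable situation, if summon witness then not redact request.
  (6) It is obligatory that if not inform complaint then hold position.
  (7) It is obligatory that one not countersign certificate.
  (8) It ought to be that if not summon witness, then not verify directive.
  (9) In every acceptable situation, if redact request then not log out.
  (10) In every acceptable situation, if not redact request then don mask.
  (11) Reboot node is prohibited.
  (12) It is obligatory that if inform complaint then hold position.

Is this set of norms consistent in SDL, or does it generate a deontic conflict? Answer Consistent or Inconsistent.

Consistent

Premise 1 is O(reboot_node → countersign_certificate), but O(reboot_node) is not derivable from the premises, so it does not yield O(countersign_certificate).
So O(countersign_certificate) is not derivable, and the apparent clash with O(¬countersign_certificate) does not arise.
A world satisfying every obligation exists (e.g. anonymize_summons=false, cease_operations=false, countersign_certificate=false, don_mask=true, hold_position=true, inform_complaint=false, log_out=false, reboot_node=false, redact_request=false, summon_witness=true, verify_directive=true); no atom is both obligatory and forbidden, so the set is consistent.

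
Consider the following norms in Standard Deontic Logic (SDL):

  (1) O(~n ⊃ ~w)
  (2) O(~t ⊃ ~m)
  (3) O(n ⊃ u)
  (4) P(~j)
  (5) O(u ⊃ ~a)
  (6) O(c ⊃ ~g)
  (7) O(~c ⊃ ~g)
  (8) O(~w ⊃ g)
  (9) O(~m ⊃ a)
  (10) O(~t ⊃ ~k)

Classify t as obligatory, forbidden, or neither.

By case analysis on ~c: premise 7 gives O(~c ⊃ ~g) and premise 6 gives O(c ⊃ ~g), so O(~g) either way.
Premise 8, O(~w ⊃ g), contraposes to O(~g ⊃ w); with O(~g) we get O(w).
Premise 1, O(~n ⊃ ~w), contraposes to O(w ⊃ n); with O(w) we get O(n).
Premise 3 is O(n ⊃ u); since O(n), deontic closure gives O(u).
From O(u) and premise 5, O(u ⊃ ~a), we obtain O(~a).
Premise 9 is O(~m ⊃ a); contrapositively O(~a ⊃ m). Since O(~a) holds, K gives O(m).
Premise 2, O(~t ⊃ ~m), contraposes to O(m ⊃ t); with O(m) we get O(t).
Premises 4, 10 do not contribute to this derivation.
Hence t is obligatory.

Obligatory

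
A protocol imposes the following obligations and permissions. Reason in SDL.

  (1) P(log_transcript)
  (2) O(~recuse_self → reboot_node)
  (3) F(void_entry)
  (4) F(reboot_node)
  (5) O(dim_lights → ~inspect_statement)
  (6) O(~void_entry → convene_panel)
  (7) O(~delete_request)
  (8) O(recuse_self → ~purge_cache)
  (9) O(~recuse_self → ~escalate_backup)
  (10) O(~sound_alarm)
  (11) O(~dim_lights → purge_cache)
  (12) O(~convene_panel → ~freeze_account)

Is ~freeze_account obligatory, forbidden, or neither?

Neither

Premise 12 is O(~convene_panel → ~freeze_account), but O(~convene_panel) is not derivable from the premises, so it does not yield O(~freeze_account).
No premise or chain of K-axiom applications forces O(~freeze_account), and none forces O(freeze_account). So ~freeze_account is neither obligatory nor forbidden under these norms.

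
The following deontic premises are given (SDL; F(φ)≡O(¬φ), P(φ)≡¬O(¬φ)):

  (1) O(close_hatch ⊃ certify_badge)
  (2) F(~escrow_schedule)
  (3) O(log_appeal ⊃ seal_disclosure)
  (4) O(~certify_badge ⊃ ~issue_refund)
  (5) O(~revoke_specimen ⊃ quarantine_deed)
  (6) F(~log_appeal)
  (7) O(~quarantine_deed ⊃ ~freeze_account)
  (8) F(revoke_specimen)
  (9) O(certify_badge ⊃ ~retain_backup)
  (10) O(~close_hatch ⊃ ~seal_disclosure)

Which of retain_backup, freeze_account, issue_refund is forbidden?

retain_backup

F(~log_appeal) at premise 6 means O(log_appeal).
Premise 3 is O(log_appeal ⊃ seal_disclosure); since O(log_appeal), deontic closure gives O(seal_disclosure).
Premise 10, O(~close_hatch ⊃ ~seal_disclosure), contraposes to O(seal_disclosure ⊃ close_hatch); with O(seal_disclosure) we get O(close_hatch).
With premise 1, O(close_hatch ⊃ certify_badge), the K-axiom yields O(certify_badge).
With premise 9, O(certify_badge ⊃ ~retain_backup), the K-axiom yields O(~retain_backup).
So O(~retain_backup) holds, i.e. retain_backup is forbidden. None of the other listed options is forbidden under the premises.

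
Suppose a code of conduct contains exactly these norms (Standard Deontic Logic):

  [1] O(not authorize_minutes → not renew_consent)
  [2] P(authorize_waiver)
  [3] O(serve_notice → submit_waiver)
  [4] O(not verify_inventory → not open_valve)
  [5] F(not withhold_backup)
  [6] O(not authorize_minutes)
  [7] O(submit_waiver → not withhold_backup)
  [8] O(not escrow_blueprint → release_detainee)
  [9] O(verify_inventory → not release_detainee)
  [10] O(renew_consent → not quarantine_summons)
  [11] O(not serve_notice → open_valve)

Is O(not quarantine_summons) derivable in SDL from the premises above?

No

Premise 10 is O(renew_consent → not quarantine_summons), but O(renew_consent) is not derivable from the premises, so it does not yield O(not quarantine_summons).
No other premise forces O(not quarantine_summons). An ideal world satisfying every premise can still have not quarantine_summons false, so O(not quarantine_summons) is not derivable.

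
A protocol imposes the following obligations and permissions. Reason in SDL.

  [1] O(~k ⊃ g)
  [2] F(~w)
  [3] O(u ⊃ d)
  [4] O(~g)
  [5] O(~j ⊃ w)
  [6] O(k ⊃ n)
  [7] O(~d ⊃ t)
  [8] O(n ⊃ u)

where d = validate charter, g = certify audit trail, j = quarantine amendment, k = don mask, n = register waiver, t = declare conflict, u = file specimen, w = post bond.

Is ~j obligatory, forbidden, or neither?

Premise 5 is O(~j ⊃ w); even if O(w) held, inferring O(~j) would be affirming the consequent — invalid.
No premise or chain of K-axiom applications forces O(~j), and none forces O(j). So ~j is neither obligatory nor forbidden under these norms.

Neither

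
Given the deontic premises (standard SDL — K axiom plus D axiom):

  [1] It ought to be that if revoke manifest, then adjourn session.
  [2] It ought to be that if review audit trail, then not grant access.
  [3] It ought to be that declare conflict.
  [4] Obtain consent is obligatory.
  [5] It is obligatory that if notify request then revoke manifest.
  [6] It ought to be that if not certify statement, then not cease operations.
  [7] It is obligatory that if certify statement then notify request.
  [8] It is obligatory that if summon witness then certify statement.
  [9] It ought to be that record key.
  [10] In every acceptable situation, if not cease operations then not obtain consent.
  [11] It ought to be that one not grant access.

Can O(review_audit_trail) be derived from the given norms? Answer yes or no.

No

Premise 2 is O(review_audit_trail → ¬grant_access); even if O(¬grant_access) held, inferring O(review_audit_trail) would be affirming the consequent — invalid.
No other premise forces O(review_audit_trail). An ideal world satisfying every premise can still have review_audit_trail false, so O(review_audit_trail) is not derivable.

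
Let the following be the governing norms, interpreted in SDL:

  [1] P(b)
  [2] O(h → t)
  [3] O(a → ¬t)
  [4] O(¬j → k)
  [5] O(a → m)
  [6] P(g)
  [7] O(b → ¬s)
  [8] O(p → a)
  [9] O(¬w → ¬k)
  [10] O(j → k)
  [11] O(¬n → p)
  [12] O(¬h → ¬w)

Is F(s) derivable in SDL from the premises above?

No

Premise 7 is O(b → ¬s), but O(b) is not derivable from the premises (the permission P(b) asserts only ¬O(¬b), not O(b)), so it does not yield O(¬s).
No other premise forces O(¬s). An ideal world satisfying every premise can still have s true, so F(s) is not derivable.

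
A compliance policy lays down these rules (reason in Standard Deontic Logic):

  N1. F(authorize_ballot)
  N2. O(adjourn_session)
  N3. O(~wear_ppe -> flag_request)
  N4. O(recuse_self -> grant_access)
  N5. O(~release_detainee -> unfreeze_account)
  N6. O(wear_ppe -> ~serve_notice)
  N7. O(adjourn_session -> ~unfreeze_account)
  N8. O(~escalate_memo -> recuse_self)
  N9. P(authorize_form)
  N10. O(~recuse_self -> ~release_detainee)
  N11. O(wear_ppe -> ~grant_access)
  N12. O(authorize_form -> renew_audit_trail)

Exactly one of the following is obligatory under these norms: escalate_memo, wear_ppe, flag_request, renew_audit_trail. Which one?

flag_request

Premise 2 gives O(adjourn_session).
Premise 7 is O(adjourn_session -> ~unfreeze_account); since O(adjourn_session), deontic closure gives O(~unfreeze_account).
Premise 5, O(~release_detainee -> unfreeze_account), contraposes to O(~unfreeze_account -> release_detainee); with O(~unfreeze_account) we get O(release_detainee).
The contrapositive of premise 10 (O(~recuse_self -> ~release_detainee)) is O(release_detainee -> recuse_self), and O(release_detainee) is already established, so O(recuse_self).
Applying K to premise 4 (O(recuse_self -> grant_access)) and O(recuse_self) yields O(grant_access).
Premise 11 is O(wear_ppe -> ~grant_access); contrapositively O(grant_access -> ~wear_ppe). Since O(grant_access) holds, K gives O(~wear_ppe).
Applying K to premise 3 (O(~wear_ppe -> flag_request)) and O(~wear_ppe) yields O(flag_request).
So O(flag_request) holds — flag_request is obligatory. None of the other listed options is made obligatory by any chain of premises.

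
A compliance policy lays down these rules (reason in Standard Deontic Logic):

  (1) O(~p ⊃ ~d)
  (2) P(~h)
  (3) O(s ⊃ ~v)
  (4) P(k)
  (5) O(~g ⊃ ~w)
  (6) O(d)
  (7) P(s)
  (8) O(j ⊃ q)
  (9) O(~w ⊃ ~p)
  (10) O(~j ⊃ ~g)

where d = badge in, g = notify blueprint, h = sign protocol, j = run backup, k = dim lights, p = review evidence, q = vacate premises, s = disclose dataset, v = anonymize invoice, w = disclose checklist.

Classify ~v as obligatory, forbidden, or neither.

Neither

Premise 3 is O(s ⊃ ~v), but O(s) is not derivable from the premises (the permission P(s) asserts only ~O(~s), not O(s)), so it does not yield O(~v).
No premise or chain of K-axiom applications forces O(~v), and none forces O(v). So ~v is neither obligatory nor forbidden under these norms.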